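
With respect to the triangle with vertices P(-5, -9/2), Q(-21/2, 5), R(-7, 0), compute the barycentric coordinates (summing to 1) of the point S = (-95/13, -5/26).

(5/13, 4/13, 4/13)

Signed area of the reference triangle: [PQR] = ½·((-5)·(5−0) + (-21/2)·(0−(-9/2)) + (-7)·(-9/2−5)) = ½·(-25 − 189/4 + 133/2) = -23/8.
[SQR] = ½·((-95/13)·(5−0) + (-21/2)·(0−(-5/26)) + (-7)·(-5/26−5)) = ½·(-475/13 − 105/52 + 945/26) = -115/104, so the P-coordinate is (-115/104)/(-23/8) = 5/13.
[PSR] = ½·((-5)·(-5/26−0) + (-95/13)·(0−(-9/2)) + (-7)·(-9/2−(-5/26))) = ½·(25/26 − 855/26 + 392/13) = -23/26, so the Q-coordinate is 4/13.
[PQS] = ½·((-5)·(5−(-5/26)) + (-21/2)·(-5/26−(-9/2)) + (-95/13)·(-9/2−5)) = ½·(-675/26 − 588/13 + 1805/26) = -23/26, so the R-coordinate is 4/13.
Check: 5/13 + 4/13 + 4/13 = 1.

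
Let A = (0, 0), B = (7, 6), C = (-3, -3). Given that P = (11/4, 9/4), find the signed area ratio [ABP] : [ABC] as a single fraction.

[ABC] = ½·(0·(6−(-3)) + 7·(-3−0) + (-3)·(0−6)) = ½·(0 − 21 + 18) = -3/2.
[ABP] = ½·(0·(6−(9/4)) + 7·(9/4−0) + (11/4)·(0−6)) = ½·(0 + 63/4 − 33/2) = -3/8, so the ratio is (-3/8)/(-3/2) = 1/4.

1/4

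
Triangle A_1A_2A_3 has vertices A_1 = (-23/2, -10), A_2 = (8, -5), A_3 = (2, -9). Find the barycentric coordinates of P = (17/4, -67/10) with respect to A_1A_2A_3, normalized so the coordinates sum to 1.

(1/10, 3/5, 3/10)

Signed area of the reference triangle: [A_1A_2A_3] = ½·((-23/2)·(-5−(-9)) + 8·(-9−(-10)) + 2·(-10−(-5))) = ½·(-46 + 8 − 10) = -24.
[PA_2A_3] = ½·((17/4)·(-5−(-9)) + 8·(-9−(-67/10)) + 2·(-67/10−(-5))) = ½·(17 − 92/5 − 17/5) = -12/5, so the A_1-coordinate is (-12/5)/(-24) = 1/10.
[A_1PA_3] = ½·((-23/2)·(-67/10−(-9)) + (17/4)·(-9−(-10)) + 2·(-10−(-67/10))) = ½·(-529/20 + 17/4 − 33/5) = -72/5, so the A_2-coordinate is 3/5.
[A_1A_2P] = ½·((-23/2)·(-5−(-67/10)) + 8·(-67/10−(-10)) + (17/4)·(-10−(-5))) = ½·(-391/20 + 132/5 − 85/4) = -36/5, so the A_3-coordinate is 3/10.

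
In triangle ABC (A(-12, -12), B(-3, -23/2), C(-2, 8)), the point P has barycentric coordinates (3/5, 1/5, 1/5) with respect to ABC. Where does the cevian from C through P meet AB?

Line CP meets AB where the C-coordinate vanishes; zeroing P's C-weight and renormalizing leaves A, B-weights 3/5 : 1/5 → (3/4, 1/4).
So Q = (3/4)·A + (1/4)·B = (-39/4, -95/8).

(-39/4, -95/8)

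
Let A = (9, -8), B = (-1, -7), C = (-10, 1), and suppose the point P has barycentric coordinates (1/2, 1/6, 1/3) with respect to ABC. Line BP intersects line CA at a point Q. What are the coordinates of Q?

Line BP meets CA where the B-coordinate vanishes; zeroing P's B-weight and renormalizing leaves C, A-weights 1/3 : 1/2 → (2/5, 3/5).
So Q = (2/5)·C + (3/5)·A = (7/5, -22/5).

(7/5, -22/5)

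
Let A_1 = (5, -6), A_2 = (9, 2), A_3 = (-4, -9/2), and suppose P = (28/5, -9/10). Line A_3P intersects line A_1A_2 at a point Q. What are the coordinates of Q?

Barycentric coordinates of P with respect to A_1A_2A_3: (1/5, 3/5, 1/5).
On side A_1A_2 the A_3-coordinate is zero; dropping P's A_3-weight 1/5 and renormalizing the remaining 1/5 : 3/5 gives weights 1/4, 3/4 on A_1, A_2.
Q = (1/4)·(5, -6) + (3/4)·(9, 2) = (8, 0).

(8, 0)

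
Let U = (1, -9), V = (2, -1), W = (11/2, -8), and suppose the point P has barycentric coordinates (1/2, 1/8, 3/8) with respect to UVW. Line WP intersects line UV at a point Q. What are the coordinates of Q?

Line WP meets UV where the W-coordinate vanishes; zeroing P's W-weight and renormalizing leaves U, V-weights 1/2 : 1/8 → (4/5, 1/5).
So Q = (4/5)·U + (1/5)·V = (6/5, -37/5).

(6/5, -37/5)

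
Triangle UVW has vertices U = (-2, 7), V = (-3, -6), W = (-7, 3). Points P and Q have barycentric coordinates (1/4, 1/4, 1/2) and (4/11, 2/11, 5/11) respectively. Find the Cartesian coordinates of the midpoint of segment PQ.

(-405/88, 201/88)

Barycentric coordinates of the midpoint are the average: (27/88, 19/88, 21/44).
Converting: (27/88)·U + (19/88)·V + (21/44)·W = (-405/88, 201/88).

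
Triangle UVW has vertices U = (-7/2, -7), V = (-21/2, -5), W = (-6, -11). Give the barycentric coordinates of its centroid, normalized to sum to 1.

The centroid is the average of the vertices, so each weight is 1/3.

(1/3, 1/3, 1/3)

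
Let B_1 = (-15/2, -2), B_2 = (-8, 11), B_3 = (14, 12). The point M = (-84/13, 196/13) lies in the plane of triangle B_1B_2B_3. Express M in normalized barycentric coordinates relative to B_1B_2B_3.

(-4/13, 16/13, 1/13)

Signed area of the reference triangle: [B_1B_2B_3] = ½·((-15/2)·(11−12) + (-8)·(12−(-2)) + 14·(-2−11)) = ½·(15/2 − 112 − 182) = -573/4.
[MB_2B_3] = ½·((-84/13)·(11−12) + (-8)·(12−(196/13)) + 14·(196/13−11)) = ½·(84/13 + 320/13 + 742/13) = 573/13, so the B_1-coordinate is (573/13)/(-573/4) = -4/13.
[B_1MB_3] = ½·((-15/2)·(196/13−12) + (-84/13)·(12−(-2)) + 14·(-2−(196/13))) = ½·(-300/13 − 1176/13 − 3108/13) = -2292/13, so the B_2-coordinate is 16/13.
[B_1B_2M] = ½·((-15/2)·(11−(196/13)) + (-8)·(196/13−(-2)) + (-84/13)·(-2−11)) = ½·(795/26 − 1776/13 + 84) = -573/52, so the B_3-coordinate is 1/13.
Check: -4/13 + 16/13 + 1/13 = 1.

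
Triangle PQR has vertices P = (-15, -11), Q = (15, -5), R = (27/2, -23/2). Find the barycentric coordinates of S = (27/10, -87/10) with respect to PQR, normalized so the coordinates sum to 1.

(2/5, 2/5, 1/5)

Signed area of the reference triangle: [PQR] = ½·((-15)·(-5−(-23/2)) + 15·(-23/2−(-11)) + (27/2)·(-11−(-5))) = ½·(-195/2 − 15/2 − 81) = -93.
[SQR] = ½·((27/10)·(-5−(-23/2)) + 15·(-23/2−(-87/10)) + (27/2)·(-87/10−(-5))) = ½·(351/20 − 42 − 999/20) = -186/5, so the P-coordinate is (-186/5)/(-93) = 2/5.
[PSR] = ½·((-15)·(-87/10−(-23/2)) + (27/10)·(-23/2−(-11)) + (27/2)·(-11−(-87/10))) = ½·(-42 − 27/20 − 621/20) = -186/5, so the Q-coordinate is 2/5.
[PQS] = ½·((-15)·(-5−(-87/10)) + 15·(-87/10−(-11)) + (27/10)·(-11−(-5))) = ½·(-111/2 + 69/2 − 81/5) = -93/5, so the R-coordinate is 1/5.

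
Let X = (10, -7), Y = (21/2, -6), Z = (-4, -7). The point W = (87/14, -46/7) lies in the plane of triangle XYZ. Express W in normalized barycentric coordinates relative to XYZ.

Signed area of the reference triangle: [XYZ] = ½·(10·(-6−(-7)) + (21/2)·(-7−(-7)) + (-4)·(-7−(-6))) = ½·(10 + 0 + 4) = 7.
[WYZ] = ½·((87/14)·(-6−(-7)) + (21/2)·(-7−(-46/7)) + (-4)·(-46/7−(-6))) = ½·(87/14 − 9/2 + 16/7) = 2, so the X-coordinate is 2/7 = 2/7.
[XWZ] = ½·(10·(-46/7−(-7)) + (87/14)·(-7−(-7)) + (-4)·(-7−(-46/7))) = ½·(30/7 + 0 + 12/7) = 3, so the Y-coordinate is 3/7.
[XYW] = ½·(10·(-6−(-46/7)) + (21/2)·(-46/7−(-7)) + (87/14)·(-7−(-6))) = ½·(40/7 + 9/2 − 87/14) = 2, so the Z-coordinate is 2/7.

(2/7, 3/7, 2/7)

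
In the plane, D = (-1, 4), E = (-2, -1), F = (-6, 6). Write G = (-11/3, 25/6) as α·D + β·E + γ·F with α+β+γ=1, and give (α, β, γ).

(1/3, 1/6, 1/2)

Signed area of the reference triangle: [DEF] = ½·((-1)·(-1−6) + (-2)·(6−4) + (-6)·(4−(-1))) = ½·(7 − 4 − 30) = -27/2.
[GEF] = ½·((-11/3)·(-1−6) + (-2)·(6−(25/6)) + (-6)·(25/6−(-1))) = ½·(77/3 − 11/3 − 31) = -9/2, so the D-coordinate is (-9/2)/(-27/2) = 1/3.
[DGF] = ½·((-1)·(25/6−6) + (-11/3)·(6−4) + (-6)·(4−(25/6))) = ½·(11/6 − 22/3 + 1) = -9/4, so the E-coordinate is 1/6.
[DEG] = ½·((-1)·(-1−(25/6)) + (-2)·(25/6−4) + (-11/3)·(4−(-1))) = ½·(31/6 − 1/3 − 55/3) = -27/4, so the F-coordinate is 1/2.
Check: 1/3 + 1/6 + 1/2 = 1.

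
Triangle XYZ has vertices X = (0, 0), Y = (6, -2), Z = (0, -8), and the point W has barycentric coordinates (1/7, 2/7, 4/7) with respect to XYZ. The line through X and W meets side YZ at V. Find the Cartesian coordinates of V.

(2, -6)

Line XW meets YZ where the X-coordinate vanishes; zeroing W's X-weight and renormalizing leaves Y, Z-weights 2/7 : 4/7 → (1/3, 2/3).
So V = (1/3)·Y + (2/3)·Z = (2, -6).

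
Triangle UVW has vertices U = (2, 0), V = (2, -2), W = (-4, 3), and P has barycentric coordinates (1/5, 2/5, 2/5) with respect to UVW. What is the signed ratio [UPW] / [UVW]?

The signed ratio [UPW]/[UVW] equals the barycentric coordinate of P at vertex V, which is 2/5.

2/5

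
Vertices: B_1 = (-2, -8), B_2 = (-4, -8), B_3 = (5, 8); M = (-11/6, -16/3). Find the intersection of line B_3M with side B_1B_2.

Barycentric coordinates of M with respect to B_1B_2B_3: (1/3, 1/2, 1/6).
On side B_1B_2 the B_3-coordinate is zero; dropping M's B_3-weight 1/6 and renormalizing the remaining 1/3 : 1/2 gives weights 2/5, 3/5 on B_1, B_2.
N = (2/5)·(-2, -8) + (3/5)·(-4, -8) = (-16/5, -8).

(-16/5, -8)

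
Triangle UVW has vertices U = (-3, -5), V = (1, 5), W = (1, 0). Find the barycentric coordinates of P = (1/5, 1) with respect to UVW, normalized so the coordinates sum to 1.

Signed area of the reference triangle: [UVW] = ½·((-3)·(5−0) + 1·(0−(-5)) + 1·(-5−5)) = ½·(-15 + 5 − 10) = -10.
[PVW] = ½·((1/5)·(5−0) + 1·(0−1) + 1·(1−5)) = ½·(1 − 1 − 4) = -2, so the U-coordinate is (-2)/(-10) = 1/5.
[UPW] = ½·((-3)·(1−0) + (1/5)·(0−(-5)) + 1·(-5−1)) = ½·(-3 + 1 − 6) = -4, so the V-coordinate is 2/5.
[UVP] = ½·((-3)·(5−1) + 1·(1−(-5)) + (1/5)·(-5−5)) = ½·(-12 + 6 − 2) = -4, so the W-coordinate is 2/5.

(1/5, 2/5, 2/5)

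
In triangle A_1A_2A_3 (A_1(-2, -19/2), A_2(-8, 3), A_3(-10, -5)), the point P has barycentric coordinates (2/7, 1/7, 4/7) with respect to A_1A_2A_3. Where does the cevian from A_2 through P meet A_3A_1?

Line A_2P meets A_3A_1 where the A_2-coordinate vanishes; zeroing P's A_2-weight and renormalizing leaves A_3, A_1-weights 4/7 : 2/7 → (2/3, 1/3).
So Q = (2/3)·A_3 + (1/3)·A_1 = (-22/3, -13/2).

(-22/3, -13/2)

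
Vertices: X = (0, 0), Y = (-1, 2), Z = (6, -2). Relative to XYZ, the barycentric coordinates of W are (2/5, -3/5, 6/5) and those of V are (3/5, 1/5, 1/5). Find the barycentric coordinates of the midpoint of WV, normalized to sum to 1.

Since both coordinate triples sum to 1, the midpoint's barycentrics are the componentwise average.
(2/5+3/5)/2 = 1/2; similarly -1/5 and 7/10.

(1/2, -1/5, 7/10)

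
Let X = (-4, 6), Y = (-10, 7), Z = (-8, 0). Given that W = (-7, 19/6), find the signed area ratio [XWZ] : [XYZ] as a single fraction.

[XYZ] = ½·((-4)·(7−0) + (-10)·(0−6) + (-8)·(6−7)) = ½·(-28 + 60 + 8) = 20.
[XWZ] = ½·((-4)·(19/6−0) + (-7)·(0−6) + (-8)·(6−(19/6))) = ½·(-38/3 + 42 − 68/3) = 10/3, so the ratio is (10/3)/20 = 1/6.

1/6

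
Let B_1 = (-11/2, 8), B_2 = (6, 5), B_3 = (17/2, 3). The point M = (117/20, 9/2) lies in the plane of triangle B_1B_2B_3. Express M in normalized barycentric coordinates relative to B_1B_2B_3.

(1/10, 1/2, 2/5)

Signed area of the reference triangle: [B_1B_2B_3] = ½·((-11/2)·(5−3) + 6·(3−8) + (17/2)·(8−5)) = ½·(-11 − 30 + 51/2) = -31/4.
[MB_2B_3] = ½·((117/20)·(5−3) + 6·(3−(9/2)) + (17/2)·(9/2−5)) = ½·(117/10 − 9 − 17/4) = -31/40, so the B_1-coordinate is (-31/40)/(-31/4) = 1/10.
[B_1MB_3] = ½·((-11/2)·(9/2−3) + (117/20)·(3−8) + (17/2)·(8−(9/2))) = ½·(-33/4 − 117/4 + 119/4) = -31/8, so the B_2-coordinate is 1/2.
[B_1B_2M] = ½·((-11/2)·(5−(9/2)) + 6·(9/2−8) + (117/20)·(8−5)) = ½·(-11/4 − 21 + 351/20) = -31/10, so the B_3-coordinate is 2/5.
Check: 1/10 + 1/2 + 2/5 = 1.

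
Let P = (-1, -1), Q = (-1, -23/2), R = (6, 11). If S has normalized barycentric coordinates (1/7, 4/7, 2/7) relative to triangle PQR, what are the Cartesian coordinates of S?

S = (1/7)·P + (4/7)·Q + (2/7)·R.
x-coordinate: (1/7)·(-1) + (4/7)·(-1) + (2/7)·6 = 1.
y-coordinate: (1/7)·(-1) + (4/7)·(-23/2) + (2/7)·11 = -25/7.

(1, -25/7)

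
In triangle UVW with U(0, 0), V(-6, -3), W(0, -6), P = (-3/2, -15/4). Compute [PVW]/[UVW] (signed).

[UVW] = ½·(0·(-3−(-6)) + (-6)·(-6−0) + 0·(0−(-3))) = ½·(0 + 36 + 0) = 18.
[PVW] = ½·((-3/2)·(-3−(-6)) + (-6)·(-6−(-15/4)) + 0·(-15/4−(-3))) = ½·(-9/2 + 27/2 + 0) = 9/2, so the ratio is (9/2)/18 = 1/4.

1/4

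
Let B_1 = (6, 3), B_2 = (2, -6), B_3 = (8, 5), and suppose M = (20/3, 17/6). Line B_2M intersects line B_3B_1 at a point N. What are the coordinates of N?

Barycentric coordinates of M with respect to B_1B_2B_3: (1/6, 1/6, 2/3).
On side B_3B_1 the B_2-coordinate is zero; dropping M's B_2-weight 1/6 and renormalizing the remaining 2/3 : 1/6 gives weights 4/5, 1/5 on B_3, B_1.
N = (4/5)·(8, 5) + (1/5)·(6, 3) = (38/5, 23/5).

(38/5, 23/5)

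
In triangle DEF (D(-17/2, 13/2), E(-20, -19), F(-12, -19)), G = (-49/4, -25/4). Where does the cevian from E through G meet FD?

Barycentric coordinates of G with respect to DEF: (1/2, 1/4, 1/4).
On side FD the E-coordinate is zero; dropping G's E-weight 1/4 and renormalizing the remaining 1/4 : 1/2 gives weights 1/3, 2/3 on F, D.
H = (1/3)·(-12, -19) + (2/3)·(-17/2, 13/2) = (-29/3, -2).

(-29/3, -2)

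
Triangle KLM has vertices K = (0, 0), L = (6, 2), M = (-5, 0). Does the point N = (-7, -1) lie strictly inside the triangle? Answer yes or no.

no

Barycentric coordinates of N: (7/10, -1/2, 4/5).
The three coordinates are positive, negative, positive; a point is interior exactly when all three are positive.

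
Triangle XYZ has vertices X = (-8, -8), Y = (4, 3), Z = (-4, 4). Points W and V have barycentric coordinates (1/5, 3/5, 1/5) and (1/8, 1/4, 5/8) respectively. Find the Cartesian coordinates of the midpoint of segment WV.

(-5/4, 13/8)

Barycentric coordinates of the midpoint are the average: (13/80, 17/40, 33/80).
Converting: (13/80)·X + (17/40)·Y + (33/80)·Z = (-5/4, 13/8).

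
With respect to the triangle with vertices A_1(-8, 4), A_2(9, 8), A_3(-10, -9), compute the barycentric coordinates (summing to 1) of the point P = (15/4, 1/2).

Signed area of the reference triangle: [A_1A_2A_3] = ½·((-8)·(8−(-9)) + 9·(-9−4) + (-10)·(4−8)) = ½·(-136 − 117 + 40) = -213/2.
[PA_2A_3] = ½·((15/4)·(8−(-9)) + 9·(-9−(1/2)) + (-10)·(1/2−8)) = ½·(255/4 − 171/2 + 75) = 213/8, so the A_1-coordinate is (213/8)/(-213/2) = -1/4.
[A_1PA_3] = ½·((-8)·(1/2−(-9)) + (15/4)·(-9−4) + (-10)·(4−(1/2))) = ½·(-76 − 195/4 − 35) = -639/8, so the A_2-coordinate is 3/4.
[A_1A_2P] = ½·((-8)·(8−(1/2)) + 9·(1/2−4) + (15/4)·(4−8)) = ½·(-60 − 63/2 − 15) = -213/4, so the A_3-coordinate is 1/2.
Check: -1/4 + 3/4 + 1/2 = 1.

(-1/4, 3/4, 1/2)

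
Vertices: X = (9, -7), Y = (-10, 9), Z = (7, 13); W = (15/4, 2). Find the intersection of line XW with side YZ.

Barycentric coordinates of W with respect to XYZ: (1/2, 1/4, 1/4).
On side YZ the X-coordinate is zero; dropping W's X-weight 1/2 and renormalizing the remaining 1/4 : 1/4 gives weights 1/2, 1/2 on Y, Z.
V = (1/2)·(-10, 9) + (1/2)·(7, 13) = (-3/2, 11).

(-3/2, 11)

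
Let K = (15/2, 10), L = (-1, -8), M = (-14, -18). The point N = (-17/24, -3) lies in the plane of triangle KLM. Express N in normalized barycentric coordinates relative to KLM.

Signed area of the reference triangle: [KLM] = ½·((15/2)·(-8−(-18)) + (-1)·(-18−10) + (-14)·(10−(-8))) = ½·(75 + 28 − 252) = -149/2.
[NLM] = ½·((-17/24)·(-8−(-18)) + (-1)·(-18−(-3)) + (-14)·(-3−(-8))) = ½·(-85/12 + 15 − 70) = -745/24, so the K-coordinate is (-745/24)/(-149/2) = 5/12.
[KNM] = ½·((15/2)·(-3−(-18)) + (-17/24)·(-18−10) + (-14)·(10−(-3))) = ½·(225/2 + 119/6 − 182) = -149/6, so the L-coordinate is 1/3.
[KLN] = ½·((15/2)·(-8−(-3)) + (-1)·(-3−10) + (-17/24)·(10−(-8))) = ½·(-75/2 + 13 − 51/4) = -149/8, so the M-coordinate is 1/4.

(5/12, 1/3, 1/4)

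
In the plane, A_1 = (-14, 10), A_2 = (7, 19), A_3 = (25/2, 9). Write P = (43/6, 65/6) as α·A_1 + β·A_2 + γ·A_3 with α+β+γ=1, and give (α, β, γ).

Signed area of the reference triangle: [A_1A_2A_3] = ½·((-14)·(19−9) + 7·(9−10) + (25/2)·(10−19)) = ½·(-140 − 7 − 225/2) = -519/4.
[PA_2A_3] = ½·((43/6)·(19−9) + 7·(9−(65/6)) + (25/2)·(65/6−19)) = ½·(215/3 − 77/6 − 1225/12) = -173/8, so the A_1-coordinate is (-173/8)/(-519/4) = 1/6.
[A_1PA_3] = ½·((-14)·(65/6−9) + (43/6)·(9−10) + (25/2)·(10−(65/6))) = ½·(-77/3 − 43/6 − 125/12) = -173/8, so the A_2-coordinate is 1/6.
[A_1A_2P] = ½·((-14)·(19−(65/6)) + 7·(65/6−10) + (43/6)·(10−19)) = ½·(-343/3 + 35/6 − 129/2) = -173/2, so the A_3-coordinate is 2/3.

(1/6, 1/6, 2/3)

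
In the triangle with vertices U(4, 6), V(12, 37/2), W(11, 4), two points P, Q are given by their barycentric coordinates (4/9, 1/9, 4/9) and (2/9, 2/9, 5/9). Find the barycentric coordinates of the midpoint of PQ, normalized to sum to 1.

Since both coordinate triples sum to 1, the midpoint's barycentrics are the componentwise average.
(4/9+2/9)/2 = 1/3; similarly 1/6 and 1/2.

(1/3, 1/6, 1/2)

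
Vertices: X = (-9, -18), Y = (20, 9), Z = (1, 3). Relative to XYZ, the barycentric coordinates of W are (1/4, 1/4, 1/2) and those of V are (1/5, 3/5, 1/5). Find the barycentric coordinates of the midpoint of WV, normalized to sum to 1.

Since both coordinate triples sum to 1, the midpoint's barycentrics are the componentwise average.
(1/4+1/5)/2 = 9/40; similarly 17/40 and 7/20.

(9/40, 17/40, 7/20)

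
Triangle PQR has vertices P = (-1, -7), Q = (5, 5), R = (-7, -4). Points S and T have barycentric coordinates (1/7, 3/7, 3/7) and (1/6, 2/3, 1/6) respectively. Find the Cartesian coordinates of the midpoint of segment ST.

(1/2, 13/28)

Barycentric coordinates of the midpoint are the average: (13/84, 23/42, 25/84).
Converting: (13/84)·P + (23/42)·Q + (25/84)·R = (1/2, 13/28).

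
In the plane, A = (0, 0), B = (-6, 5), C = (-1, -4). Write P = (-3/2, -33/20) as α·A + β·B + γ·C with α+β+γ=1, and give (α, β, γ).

Signed area of the reference triangle: [ABC] = ½·(0·(5−(-4)) + (-6)·(-4−0) + (-1)·(0−5)) = ½·(0 + 24 + 5) = 29/2.
[PBC] = ½·((-3/2)·(5−(-4)) + (-6)·(-4−(-33/20)) + (-1)·(-33/20−5)) = ½·(-27/2 + 141/10 + 133/20) = 29/8, so the A-coordinate is (29/8)/(29/2) = 1/4.
[APC] = ½·(0·(-33/20−(-4)) + (-3/2)·(-4−0) + (-1)·(0−(-33/20))) = ½·(0 + 6 − 33/20) = 87/40, so the B-coordinate is 3/20.
[ABP] = ½·(0·(5−(-33/20)) + (-6)·(-33/20−0) + (-3/2)·(0−5)) = ½·(0 + 99/10 + 15/2) = 87/10, so the C-coordinate is 3/5.

(1/4, 3/20, 3/5)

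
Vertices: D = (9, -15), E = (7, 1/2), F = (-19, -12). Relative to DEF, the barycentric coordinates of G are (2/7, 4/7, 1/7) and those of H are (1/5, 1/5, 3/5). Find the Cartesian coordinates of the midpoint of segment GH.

(-76/35, -1107/140)

Barycentric coordinates of the midpoint are the average: (17/70, 27/70, 13/35).
Converting: (17/70)·D + (27/70)·E + (13/35)·F = (-76/35, -1107/140).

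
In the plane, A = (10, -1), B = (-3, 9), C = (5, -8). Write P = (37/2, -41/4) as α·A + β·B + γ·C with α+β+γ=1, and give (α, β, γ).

(3/2, -3/4, 1/4)

Signed area of the reference triangle: [ABC] = ½·(10·(9−(-8)) + (-3)·(-8−(-1)) + 5·(-1−9)) = ½·(170 + 21 − 50) = 141/2.
[PBC] = ½·((37/2)·(9−(-8)) + (-3)·(-8−(-41/4)) + 5·(-41/4−9)) = ½·(629/2 − 27/4 − 385/4) = 423/4, so the A-coordinate is (423/4)/(141/2) = 3/2.
[APC] = ½·(10·(-41/4−(-8)) + (37/2)·(-8−(-1)) + 5·(-1−(-41/4))) = ½·(-45/2 − 259/2 + 185/4) = -423/8, so the B-coordinate is -3/4.
[ABP] = ½·(10·(9−(-41/4)) + (-3)·(-41/4−(-1)) + (37/2)·(-1−9)) = ½·(385/2 + 111/4 − 185) = 141/8, so the C-coordinate is 1/4.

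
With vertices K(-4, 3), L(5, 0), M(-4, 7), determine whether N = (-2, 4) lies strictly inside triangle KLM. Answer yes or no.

Barycentric coordinates of N: (13/36, 2/9, 5/12).
The three coordinates are positive, positive, positive; a point is interior exactly when all three are positive.

yes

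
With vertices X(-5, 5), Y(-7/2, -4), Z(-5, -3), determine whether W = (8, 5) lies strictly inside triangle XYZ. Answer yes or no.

no

Barycentric coordinates of W: (25/12, 26/3, -39/4).
The three coordinates are positive, positive, negative; a point is interior exactly when all three are positive.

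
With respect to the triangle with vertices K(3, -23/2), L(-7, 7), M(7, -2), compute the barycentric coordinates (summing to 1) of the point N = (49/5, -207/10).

Signed area of the reference triangle: [KLM] = ½·(3·(7−(-2)) + (-7)·(-2−(-23/2)) + 7·(-23/2−7)) = ½·(27 − 133/2 − 259/2) = -169/2.
[NLM] = ½·((49/5)·(7−(-2)) + (-7)·(-2−(-207/10)) + 7·(-207/10−7)) = ½·(441/5 − 1309/10 − 1939/10) = -1183/10, so the K-coordinate is (-1183/10)/(-169/2) = 7/5.
[KNM] = ½·(3·(-207/10−(-2)) + (49/5)·(-2−(-23/2)) + 7·(-23/2−(-207/10))) = ½·(-561/10 + 931/10 + 322/5) = 507/10, so the L-coordinate is -3/5.
[KLN] = ½·(3·(7−(-207/10)) + (-7)·(-207/10−(-23/2)) + (49/5)·(-23/2−7)) = ½·(831/10 + 322/5 − 1813/10) = -169/10, so the M-coordinate is 1/5.
Check: 7/5 − 3/5 + 1/5 = 1.

(7/5, -3/5, 1/5)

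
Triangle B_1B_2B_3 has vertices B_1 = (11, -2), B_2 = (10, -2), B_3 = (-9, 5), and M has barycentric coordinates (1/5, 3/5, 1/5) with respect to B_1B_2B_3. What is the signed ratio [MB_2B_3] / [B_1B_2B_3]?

1/5

The signed ratio [MB_2B_3]/[B_1B_2B_3] equals the barycentric coordinate of M at vertex B_1, which is 1/5.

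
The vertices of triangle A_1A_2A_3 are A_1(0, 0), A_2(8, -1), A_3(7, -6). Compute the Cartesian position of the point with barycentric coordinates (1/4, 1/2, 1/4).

(23/4, -2)

P = (1/4)·A_1 + (1/2)·A_2 + (1/4)·A_3.
x-coordinate: (1/4)·0 + (1/2)·8 + (1/4)·7 = 23/4.
y-coordinate: (1/4)·0 + (1/2)·(-1) + (1/4)·(-6) = -2.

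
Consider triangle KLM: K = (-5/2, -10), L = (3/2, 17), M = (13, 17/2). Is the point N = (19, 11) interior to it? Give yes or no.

Barycentric coordinates of N: (-319/1378, -289/1378, 993/689).
The three coordinates are negative, negative, positive; a point is interior exactly when all three are positive.

no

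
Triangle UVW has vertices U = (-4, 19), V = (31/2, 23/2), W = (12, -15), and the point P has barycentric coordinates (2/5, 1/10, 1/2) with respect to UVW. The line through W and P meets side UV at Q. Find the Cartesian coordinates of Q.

Line WP meets UV where the W-coordinate vanishes; zeroing P's W-weight and renormalizing leaves U, V-weights 2/5 : 1/10 → (4/5, 1/5).
So Q = (4/5)·U + (1/5)·V = (-1/10, 35/2).

(-1/10, 35/2)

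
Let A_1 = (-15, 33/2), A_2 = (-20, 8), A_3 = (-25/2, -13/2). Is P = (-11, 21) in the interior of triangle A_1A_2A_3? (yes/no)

Barycentric coordinates of P: (912/545, -413/545, 46/545).
The three coordinates are positive, negative, positive; a point is interior exactly when all three are positive.

no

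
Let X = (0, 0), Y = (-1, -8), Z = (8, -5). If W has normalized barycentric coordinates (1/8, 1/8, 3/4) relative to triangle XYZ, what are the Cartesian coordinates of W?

(47/8, -19/4)

W = (1/8)·X + (1/8)·Y + (3/4)·Z.
x-coordinate: (1/8)·0 + (1/8)·(-1) + (3/4)·8 = 47/8.
y-coordinate: (1/8)·0 + (1/8)·(-8) + (3/4)·(-5) = -19/4.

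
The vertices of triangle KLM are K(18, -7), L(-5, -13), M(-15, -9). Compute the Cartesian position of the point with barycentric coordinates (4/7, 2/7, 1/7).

N = (4/7)·K + (2/7)·L + (1/7)·M.
x-coordinate: (4/7)·18 + (2/7)·(-5) + (1/7)·(-15) = 47/7.
y-coordinate: (4/7)·(-7) + (2/7)·(-13) + (1/7)·(-9) = -9.

(47/7, -9)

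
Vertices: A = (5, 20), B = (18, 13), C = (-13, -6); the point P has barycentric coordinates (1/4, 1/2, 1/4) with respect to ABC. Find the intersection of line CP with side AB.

Line CP meets AB where the C-coordinate vanishes; zeroing P's C-weight and renormalizing leaves A, B-weights 1/4 : 1/2 → (1/3, 2/3).
So Q = (1/3)·A + (2/3)·B = (41/3, 46/3).

(41/3, 46/3)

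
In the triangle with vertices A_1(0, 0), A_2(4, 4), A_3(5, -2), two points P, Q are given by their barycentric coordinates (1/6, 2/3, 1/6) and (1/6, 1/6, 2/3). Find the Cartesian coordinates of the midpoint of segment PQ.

(15/4, 5/6)

Barycentric coordinates of the midpoint are the average: (1/6, 5/12, 5/12).
Converting: (1/6)·A_1 + (5/12)·A_2 + (5/12)·A_3 = (15/4, 5/6).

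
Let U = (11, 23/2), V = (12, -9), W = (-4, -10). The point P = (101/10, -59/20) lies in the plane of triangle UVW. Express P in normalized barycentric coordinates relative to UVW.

Signed area of the reference triangle: [UVW] = ½·(11·(-9−(-10)) + 12·(-10−(23/2)) + (-4)·(23/2−(-9))) = ½·(11 − 258 − 82) = -329/2.
[PVW] = ½·((101/10)·(-9−(-10)) + 12·(-10−(-59/20)) + (-4)·(-59/20−(-9))) = ½·(101/10 − 423/5 − 121/5) = -987/20, so the U-coordinate is (-987/20)/(-329/2) = 3/10.
[UPW] = ½·(11·(-59/20−(-10)) + (101/10)·(-10−(23/2)) + (-4)·(23/2−(-59/20))) = ½·(1551/20 − 4343/20 − 289/5) = -987/10, so the V-coordinate is 3/5.
[UVP] = ½·(11·(-9−(-59/20)) + 12·(-59/20−(23/2)) + (101/10)·(23/2−(-9))) = ½·(-1331/20 − 867/5 + 4141/20) = -329/20, so the W-coordinate is 1/10.

(3/10, 3/5, 1/10)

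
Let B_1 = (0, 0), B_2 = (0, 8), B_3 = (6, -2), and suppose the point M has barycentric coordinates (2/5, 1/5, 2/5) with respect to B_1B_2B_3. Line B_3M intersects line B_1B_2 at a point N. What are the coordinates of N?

(0, 8/3)

Line B_3M meets B_1B_2 where the B_3-coordinate vanishes; zeroing M's B_3-weight and renormalizing leaves B_1, B_2-weights 2/5 : 1/5 → (2/3, 1/3).
So N = (2/3)·B_1 + (1/3)·B_2 = (0, 8/3).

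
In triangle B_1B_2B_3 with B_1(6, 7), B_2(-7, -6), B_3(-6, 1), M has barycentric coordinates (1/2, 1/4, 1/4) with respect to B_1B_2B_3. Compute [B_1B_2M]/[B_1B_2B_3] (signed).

The signed ratio [B_1B_2M]/[B_1B_2B_3] equals the barycentric coordinate of M at vertex B_3, which is 1/4.

1/4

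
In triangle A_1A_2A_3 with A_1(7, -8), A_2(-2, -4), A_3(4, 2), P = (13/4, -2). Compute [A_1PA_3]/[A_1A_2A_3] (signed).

1/4

[A_1A_2A_3] = ½·(7·(-4−2) + (-2)·(2−(-8)) + 4·(-8−(-4))) = ½·(-42 − 20 − 16) = -39.
[A_1PA_3] = ½·(7·(-2−2) + (13/4)·(2−(-8)) + 4·(-8−(-2))) = ½·(-28 + 65/2 − 24) = -39/4, so the ratio is (-39/4)/(-39) = 1/4.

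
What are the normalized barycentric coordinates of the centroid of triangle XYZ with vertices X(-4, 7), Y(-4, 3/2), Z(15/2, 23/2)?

(1/3, 1/3, 1/3)

The centroid is the average of the vertices, so each weight is 1/3.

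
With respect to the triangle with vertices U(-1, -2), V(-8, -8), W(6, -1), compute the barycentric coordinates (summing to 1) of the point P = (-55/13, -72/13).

(3/13, 8/13, 2/13)

Signed area of the reference triangle: [UVW] = ½·((-1)·(-8−(-1)) + (-8)·(-1−(-2)) + 6·(-2−(-8))) = ½·(7 − 8 + 36) = 35/2.
[PVW] = ½·((-55/13)·(-8−(-1)) + (-8)·(-1−(-72/13)) + 6·(-72/13−(-8))) = ½·(385/13 − 472/13 + 192/13) = 105/26, so the U-coordinate is (105/26)/(35/2) = 3/13.
[UPW] = ½·((-1)·(-72/13−(-1)) + (-55/13)·(-1−(-2)) + 6·(-2−(-72/13))) = ½·(59/13 − 55/13 + 276/13) = 140/13, so the V-coordinate is 8/13.
[UVP] = ½·((-1)·(-8−(-72/13)) + (-8)·(-72/13−(-2)) + (-55/13)·(-2−(-8))) = ½·(32/13 + 368/13 − 330/13) = 35/13, so the W-coordinate is 2/13.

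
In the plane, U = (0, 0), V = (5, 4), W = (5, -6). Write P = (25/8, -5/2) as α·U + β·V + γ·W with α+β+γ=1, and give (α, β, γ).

Signed area of the reference triangle: [UVW] = ½·(0·(4−(-6)) + 5·(-6−0) + 5·(0−4)) = ½·(0 − 30 − 20) = -25.
[PVW] = ½·((25/8)·(4−(-6)) + 5·(-6−(-5/2)) + 5·(-5/2−4)) = ½·(125/4 − 35/2 − 65/2) = -75/8, so the U-coordinate is (-75/8)/(-25) = 3/8.
[UPW] = ½·(0·(-5/2−(-6)) + (25/8)·(-6−0) + 5·(0−(-5/2))) = ½·(0 − 75/4 + 25/2) = -25/8, so the V-coordinate is 1/8.
[UVP] = ½·(0·(4−(-5/2)) + 5·(-5/2−0) + (25/8)·(0−4)) = ½·(0 − 25/2 − 25/2) = -25/2, so the W-coordinate is 1/2.

(3/8, 1/8, 1/2)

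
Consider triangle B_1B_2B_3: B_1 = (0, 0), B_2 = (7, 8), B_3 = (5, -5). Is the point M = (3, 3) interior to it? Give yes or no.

Barycentric coordinates of M: (14/25, 2/5, 1/25).
The three coordinates are positive, positive, positive; a point is interior exactly when all three are positive.

yes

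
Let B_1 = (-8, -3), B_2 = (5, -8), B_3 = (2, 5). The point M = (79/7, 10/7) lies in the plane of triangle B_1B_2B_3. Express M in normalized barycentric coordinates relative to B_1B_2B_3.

Signed area of the reference triangle: [B_1B_2B_3] = ½·((-8)·(-8−5) + 5·(5−(-3)) + 2·(-3−(-8))) = ½·(104 + 40 + 10) = 77.
[MB_2B_3] = ½·((79/7)·(-8−5) + 5·(5−(10/7)) + 2·(10/7−(-8))) = ½·(-1027/7 + 125/7 + 132/7) = -55, so the B_1-coordinate is (-55)/77 = -5/7.
[B_1MB_3] = ½·((-8)·(10/7−5) + (79/7)·(5−(-3)) + 2·(-3−(10/7))) = ½·(200/7 + 632/7 − 62/7) = 55, so the B_2-coordinate is 5/7.
[B_1B_2M] = ½·((-8)·(-8−(10/7)) + 5·(10/7−(-3)) + (79/7)·(-3−(-8))) = ½·(528/7 + 155/7 + 395/7) = 77, so the B_3-coordinate is 1.

(-5/7, 5/7, 1)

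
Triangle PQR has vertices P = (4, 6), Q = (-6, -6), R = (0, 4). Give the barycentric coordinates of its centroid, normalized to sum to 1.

The centroid is the average of the vertices, so each weight is 1/3.

(1/3, 1/3, 1/3)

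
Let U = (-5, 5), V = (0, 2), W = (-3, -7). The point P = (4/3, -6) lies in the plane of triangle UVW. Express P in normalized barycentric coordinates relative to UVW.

(-2/3, 1, 2/3)

Signed area of the reference triangle: [UVW] = ½·((-5)·(2−(-7)) + 0·(-7−5) + (-3)·(5−2)) = ½·(-45 + 0 − 9) = -27.
[PVW] = ½·((4/3)·(2−(-7)) + 0·(-7−(-6)) + (-3)·(-6−2)) = ½·(12 + 0 + 24) = 18, so the U-coordinate is 18/(-27) = -2/3.
[UPW] = ½·((-5)·(-6−(-7)) + (4/3)·(-7−5) + (-3)·(5−(-6))) = ½·(-5 − 16 − 33) = -27, so the V-coordinate is 1.
[UVP] = ½·((-5)·(2−(-6)) + 0·(-6−5) + (4/3)·(5−2)) = ½·(-40 + 0 + 4) = -18, so the W-coordinate is 2/3.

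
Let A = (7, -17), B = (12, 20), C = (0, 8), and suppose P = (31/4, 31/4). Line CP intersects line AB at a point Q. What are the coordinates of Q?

(31/3, 23/3)

Barycentric coordinates of P with respect to ABC: (1/4, 1/2, 1/4).
On side AB the C-coordinate is zero; dropping P's C-weight 1/4 and renormalizing the remaining 1/4 : 1/2 gives weights 1/3, 2/3 on A, B.
Q = (1/3)·(7, -17) + (2/3)·(12, 20) = (31/3, 23/3).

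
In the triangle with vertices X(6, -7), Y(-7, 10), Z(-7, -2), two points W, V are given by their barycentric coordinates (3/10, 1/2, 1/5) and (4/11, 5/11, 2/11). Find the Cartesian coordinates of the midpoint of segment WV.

Barycentric coordinates of the midpoint are the average: (73/220, 21/44, 21/110).
Converting: (73/220)·X + (21/44)·Y + (21/110)·Z = (-591/220, 91/44).

(-591/220, 91/44)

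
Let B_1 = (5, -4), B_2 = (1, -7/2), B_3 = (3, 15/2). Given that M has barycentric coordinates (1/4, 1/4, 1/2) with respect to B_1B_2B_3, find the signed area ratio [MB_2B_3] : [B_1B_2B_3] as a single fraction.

The signed ratio [MB_2B_3]/[B_1B_2B_3] equals the barycentric coordinate of M at vertex B_1, which is 1/4.

1/4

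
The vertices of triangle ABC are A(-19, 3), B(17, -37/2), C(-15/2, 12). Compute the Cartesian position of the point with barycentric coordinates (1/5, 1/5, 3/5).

(-49/10, 41/10)

P = (1/5)·A + (1/5)·B + (3/5)·C.
x-coordinate: (1/5)·(-19) + (1/5)·17 + (3/5)·(-15/2) = -49/10.
y-coordinate: (1/5)·3 + (1/5)·(-37/2) + (3/5)·12 = 41/10.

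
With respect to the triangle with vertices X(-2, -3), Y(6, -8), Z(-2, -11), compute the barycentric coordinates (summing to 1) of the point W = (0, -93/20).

Signed area of the reference triangle: [XYZ] = ½·((-2)·(-8−(-11)) + 6·(-11−(-3)) + (-2)·(-3−(-8))) = ½·(-6 − 48 − 10) = -32.
[WYZ] = ½·(0·(-8−(-11)) + 6·(-11−(-93/20)) + (-2)·(-93/20−(-8))) = ½·(0 − 381/10 − 67/10) = -112/5, so the X-coordinate is (-112/5)/(-32) = 7/10.
[XWZ] = ½·((-2)·(-93/20−(-11)) + 0·(-11−(-3)) + (-2)·(-3−(-93/20))) = ½·(-127/10 + 0 − 33/10) = -8, so the Y-coordinate is 1/4.
[XYW] = ½·((-2)·(-8−(-93/20)) + 6·(-93/20−(-3)) + 0·(-3−(-8))) = ½·(67/10 − 99/10 + 0) = -8/5, so the Z-coordinate is 1/20.
Check: 7/10 + 1/4 + 1/20 = 1.

(7/10, 1/4, 1/20)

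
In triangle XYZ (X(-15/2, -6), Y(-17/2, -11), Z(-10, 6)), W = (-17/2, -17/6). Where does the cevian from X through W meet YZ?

Barycentric coordinates of W with respect to XYZ: (1/2, 1/6, 1/3).
On side YZ the X-coordinate is zero; dropping W's X-weight 1/2 and renormalizing the remaining 1/6 : 1/3 gives weights 1/3, 2/3 on Y, Z.
V = (1/3)·(-17/2, -11) + (2/3)·(-10, 6) = (-19/2, 1/3).

(-19/2, 1/3)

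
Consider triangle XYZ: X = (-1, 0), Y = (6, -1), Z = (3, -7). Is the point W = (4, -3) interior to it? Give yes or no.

yes

Barycentric coordinates of W: (2/15, 23/45, 16/45).
The three coordinates are positive, positive, positive; a point is interior exactly when all three are positive.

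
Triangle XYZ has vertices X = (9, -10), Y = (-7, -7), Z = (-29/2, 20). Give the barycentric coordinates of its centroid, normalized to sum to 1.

(1/3, 1/3, 1/3)

The centroid is the average of the vertices, so each weight is 1/3.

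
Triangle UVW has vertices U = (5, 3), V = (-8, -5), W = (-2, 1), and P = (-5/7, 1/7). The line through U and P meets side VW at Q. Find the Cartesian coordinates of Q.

(-5, -2)

Barycentric coordinates of P with respect to UVW: (3/7, 2/7, 2/7).
On side VW the U-coordinate is zero; dropping P's U-weight 3/7 and renormalizing the remaining 2/7 : 2/7 gives weights 1/2, 1/2 on V, W.
Q = (1/2)·(-8, -5) + (1/2)·(-2, 1) = (-5, -2).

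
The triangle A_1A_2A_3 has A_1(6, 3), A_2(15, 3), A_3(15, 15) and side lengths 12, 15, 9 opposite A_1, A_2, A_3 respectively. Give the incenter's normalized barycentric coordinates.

The incenter has barycentric coordinates proportional to the opposite side lengths: (12 : 15 : 9).
Normalizing by 12+15+9 = 36 gives (1/3, 5/12, 1/4).

(1/3, 5/12, 1/4)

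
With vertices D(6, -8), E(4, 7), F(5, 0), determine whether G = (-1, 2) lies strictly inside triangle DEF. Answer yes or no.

Barycentric coordinates of G: (40, 46, -85).
The three coordinates are positive, positive, negative; a point is interior exactly when all three are positive.

no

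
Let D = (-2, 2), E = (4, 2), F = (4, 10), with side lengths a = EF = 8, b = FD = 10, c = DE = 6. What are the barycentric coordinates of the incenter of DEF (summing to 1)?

The incenter has barycentric coordinates proportional to the opposite side lengths: (8 : 10 : 6).
Normalizing by 8+10+6 = 24 gives (1/3, 5/12, 1/4).

(1/3, 5/12, 1/4)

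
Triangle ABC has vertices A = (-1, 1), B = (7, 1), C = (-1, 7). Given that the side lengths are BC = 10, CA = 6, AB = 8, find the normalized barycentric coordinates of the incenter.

The incenter has barycentric coordinates proportional to the opposite side lengths: (10 : 6 : 8).
Normalizing by 10+6+8 = 24 gives (5/12, 1/4, 1/3).

(5/12, 1/4, 1/3)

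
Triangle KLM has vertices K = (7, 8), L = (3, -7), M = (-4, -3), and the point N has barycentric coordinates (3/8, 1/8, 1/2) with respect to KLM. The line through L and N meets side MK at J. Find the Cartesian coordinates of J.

(5/7, 12/7)

Line LN meets MK where the L-coordinate vanishes; zeroing N's L-weight and renormalizing leaves M, K-weights 1/2 : 3/8 → (4/7, 3/7).
So J = (4/7)·M + (3/7)·K = (5/7, 12/7).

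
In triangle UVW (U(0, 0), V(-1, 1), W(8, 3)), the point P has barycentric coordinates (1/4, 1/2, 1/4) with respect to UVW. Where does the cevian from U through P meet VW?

Line UP meets VW where the U-coordinate vanishes; zeroing P's U-weight and renormalizing leaves V, W-weights 1/2 : 1/4 → (2/3, 1/3).
So Q = (2/3)·V + (1/3)·W = (2, 5/3).

(2, 5/3)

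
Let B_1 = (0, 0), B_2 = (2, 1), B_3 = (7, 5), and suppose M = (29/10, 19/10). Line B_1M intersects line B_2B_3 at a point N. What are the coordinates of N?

Barycentric coordinates of M with respect to B_1B_2B_3: (3/10, 2/5, 3/10).
On side B_2B_3 the B_1-coordinate is zero; dropping M's B_1-weight 3/10 and renormalizing the remaining 2/5 : 3/10 gives weights 4/7, 3/7 on B_2, B_3.
N = (4/7)·(2, 1) + (3/7)·(7, 5) = (29/7, 19/7).

(29/7, 19/7)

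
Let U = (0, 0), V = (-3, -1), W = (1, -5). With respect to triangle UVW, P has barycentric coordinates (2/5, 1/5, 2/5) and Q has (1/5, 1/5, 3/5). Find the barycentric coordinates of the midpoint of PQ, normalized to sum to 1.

(3/10, 1/5, 1/2)

Since both coordinate triples sum to 1, the midpoint's barycentrics are the componentwise average.
(2/5+1/5)/2 = 3/10; similarly 1/5 and 1/2.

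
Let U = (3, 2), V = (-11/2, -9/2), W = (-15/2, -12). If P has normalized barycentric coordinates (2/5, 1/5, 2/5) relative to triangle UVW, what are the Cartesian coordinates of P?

(-29/10, -49/10)

P = (2/5)·U + (1/5)·V + (2/5)·W.
x-coordinate: (2/5)·3 + (1/5)·(-11/2) + (2/5)·(-15/2) = -29/10.
y-coordinate: (2/5)·2 + (1/5)·(-9/2) + (2/5)·(-12) = -49/10.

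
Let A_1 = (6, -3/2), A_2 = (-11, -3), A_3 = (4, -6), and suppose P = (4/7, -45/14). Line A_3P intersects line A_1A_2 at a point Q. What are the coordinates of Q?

Barycentric coordinates of P with respect to A_1A_2A_3: (3/7, 2/7, 2/7).
On side A_1A_2 the A_3-coordinate is zero; dropping P's A_3-weight 2/7 and renormalizing the remaining 3/7 : 2/7 gives weights 3/5, 2/5 on A_1, A_2.
Q = (3/5)·(6, -3/2) + (2/5)·(-11, -3) = (-4/5, -21/10).

(-4/5, -21/10)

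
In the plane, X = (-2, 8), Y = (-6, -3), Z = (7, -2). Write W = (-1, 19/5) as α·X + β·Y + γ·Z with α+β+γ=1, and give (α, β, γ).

Signed area of the reference triangle: [XYZ] = ½·((-2)·(-3−(-2)) + (-6)·(-2−8) + 7·(8−(-3))) = ½·(2 + 60 + 77) = 139/2.
[WYZ] = ½·((-1)·(-3−(-2)) + (-6)·(-2−(19/5)) + 7·(19/5−(-3))) = ½·(1 + 174/5 + 238/5) = 417/10, so the X-coordinate is (417/10)/(139/2) = 3/5.
[XWZ] = ½·((-2)·(19/5−(-2)) + (-1)·(-2−8) + 7·(8−(19/5))) = ½·(-58/5 + 10 + 147/5) = 139/10, so the Y-coordinate is 1/5.
[XYW] = ½·((-2)·(-3−(19/5)) + (-6)·(19/5−8) + (-1)·(8−(-3))) = ½·(68/5 + 126/5 − 11) = 139/10, so the Z-coordinate is 1/5.

(3/5, 1/5, 1/5)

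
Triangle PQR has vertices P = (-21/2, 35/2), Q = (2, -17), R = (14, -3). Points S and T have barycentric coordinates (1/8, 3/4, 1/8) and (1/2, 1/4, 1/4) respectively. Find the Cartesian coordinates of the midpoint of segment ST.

Barycentric coordinates of the midpoint are the average: (5/16, 1/2, 3/16).
Converting: (5/16)·P + (1/2)·Q + (3/16)·R = (11/32, -115/32).

(11/32, -115/32)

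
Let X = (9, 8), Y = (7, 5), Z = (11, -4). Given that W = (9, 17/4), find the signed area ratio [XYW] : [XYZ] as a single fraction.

[XYZ] = ½·(9·(5−(-4)) + 7·(-4−8) + 11·(8−5)) = ½·(81 − 84 + 33) = 15.
[XYW] = ½·(9·(5−(17/4)) + 7·(17/4−8) + 9·(8−5)) = ½·(27/4 − 105/4 + 27) = 15/4, so the ratio is (15/4)/15 = 1/4.

1/4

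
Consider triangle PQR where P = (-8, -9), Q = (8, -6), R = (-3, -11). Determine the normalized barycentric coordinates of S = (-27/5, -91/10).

(7/10, 1/10, 1/5)

Signed area of the reference triangle: [PQR] = ½·((-8)·(-6−(-11)) + 8·(-11−(-9)) + (-3)·(-9−(-6))) = ½·(-40 − 16 + 9) = -47/2.
[SQR] = ½·((-27/5)·(-6−(-11)) + 8·(-11−(-91/10)) + (-3)·(-91/10−(-6))) = ½·(-27 − 76/5 + 93/10) = -329/20, so the P-coordinate is (-329/20)/(-47/2) = 7/10.
[PSR] = ½·((-8)·(-91/10−(-11)) + (-27/5)·(-11−(-9)) + (-3)·(-9−(-91/10))) = ½·(-76/5 + 54/5 − 3/10) = -47/20, so the Q-coordinate is 1/10.
[PQS] = ½·((-8)·(-6−(-91/10)) + 8·(-91/10−(-9)) + (-27/5)·(-9−(-6))) = ½·(-124/5 − 4/5 + 81/5) = -47/10, so the R-coordinate is 1/5.
Check: 7/10 + 1/10 + 1/5 = 1.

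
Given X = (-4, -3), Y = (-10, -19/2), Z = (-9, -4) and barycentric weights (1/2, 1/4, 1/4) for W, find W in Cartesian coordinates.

(-27/4, -39/8)

W = (1/2)·X + (1/4)·Y + (1/4)·Z.
x-coordinate: (1/2)·(-4) + (1/4)·(-10) + (1/4)·(-9) = -27/4.
y-coordinate: (1/2)·(-3) + (1/4)·(-19/2) + (1/4)·(-4) = -39/8.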